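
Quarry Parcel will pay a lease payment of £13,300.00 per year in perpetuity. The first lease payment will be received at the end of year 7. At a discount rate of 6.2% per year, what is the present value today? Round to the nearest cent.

£149524.67

Value at end of year 6: C / r = £13,300.00 / 0.062 = £214,516.1290
Discount to today: PV = £214,516.1290 / (1 + 0.062)^6 = £214,516.1290 / 1.434654 = £149,524.67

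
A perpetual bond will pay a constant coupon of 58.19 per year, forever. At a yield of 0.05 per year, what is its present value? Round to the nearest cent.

Level perpetuity: PV = C / r = 58.19 / 0.05 = 1,163.80

1163.80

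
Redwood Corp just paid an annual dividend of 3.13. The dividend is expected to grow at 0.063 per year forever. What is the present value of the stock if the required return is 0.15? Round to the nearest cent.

38.24

D₁ = D₀ × (1 + g) = 3.13 × 1.063 = 3.3272
Growing perpetuity: P = D₁ / (r − g) = 3.3272 / (0.15 − 0.063) = 38.24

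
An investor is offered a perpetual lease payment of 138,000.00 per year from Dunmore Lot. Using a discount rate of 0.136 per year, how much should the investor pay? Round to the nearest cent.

Level perpetuity: PV = C / r = 138,000.00 / 0.136 = 1,014,705.88

1014705.88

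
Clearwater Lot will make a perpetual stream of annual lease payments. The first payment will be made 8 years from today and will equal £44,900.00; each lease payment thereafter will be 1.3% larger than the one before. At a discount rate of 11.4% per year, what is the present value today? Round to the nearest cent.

Value at end of year 7: C₁ / (r − g) = £44,900.00 / (0.114 − 0.013) = £444,554.4554
Discount to today: PV = £444,554.4554 / (1 + 0.114)^7 = £444,554.4554 / 2.129101 = £208,799.10

£208799.10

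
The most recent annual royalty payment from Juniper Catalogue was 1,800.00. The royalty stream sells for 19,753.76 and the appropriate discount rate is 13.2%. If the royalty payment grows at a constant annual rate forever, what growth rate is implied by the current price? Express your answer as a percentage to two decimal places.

3.75%

P = D₀(1+g)/(r−g) ⇒ P(r−g) = D₀(1+g) ⇒ g(P+D₀) = P·r − D₀
g = (P·r − D₀)/(P + D₀) = (19,753.76×0.132 − 1,800.00) / (19,753.76 + 1,800.00) = 0.037464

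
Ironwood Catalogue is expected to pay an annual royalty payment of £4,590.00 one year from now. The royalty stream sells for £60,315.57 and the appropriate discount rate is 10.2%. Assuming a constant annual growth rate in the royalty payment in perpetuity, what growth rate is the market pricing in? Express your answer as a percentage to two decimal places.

P = D₁/(r−g) ⇒ g = r − D₁/P = 0.102 − £4,590.00/£60,315.57 = 0.025900

2.59%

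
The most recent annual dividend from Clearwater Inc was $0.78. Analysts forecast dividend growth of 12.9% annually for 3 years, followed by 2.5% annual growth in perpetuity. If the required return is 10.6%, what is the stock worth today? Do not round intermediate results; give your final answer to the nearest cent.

D_1 = 0.88062
D_2 = 0.99422
D_3 = 1.12247
Terminal value at year 3: TV = D_3×(1+g_2)/(r−g_2) = 1.15054/0.081 = 14.20415
P_0 = D_1/(1+r)^1 + D_2/(1+r)^2 + D_3/(1+r)^3 + TV/(1+r)^3
    = 0.79622 + 0.81278 + 0.82968 + 10.49905 = 12.93773

$12.94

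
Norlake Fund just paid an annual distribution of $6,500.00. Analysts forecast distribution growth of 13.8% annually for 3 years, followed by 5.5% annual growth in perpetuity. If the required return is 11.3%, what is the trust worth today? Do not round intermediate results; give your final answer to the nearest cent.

$146769.42

D_1 = 7397.00000
D_2 = 8417.78600
D_3 = 9579.44047
Terminal value at year 3: TV = D_3×(1+g_2)/(r−g_2) = 10106.30969/0.058 = 174246.71886
P_0 = D_1/(1+r)^1 + D_2/(1+r)^2 + D_3/(1+r)^3 + TV/(1+r)^3
    = 6646.00180 + 6795.28306 + 6947.91745 + 126380.22257 = 146769.42488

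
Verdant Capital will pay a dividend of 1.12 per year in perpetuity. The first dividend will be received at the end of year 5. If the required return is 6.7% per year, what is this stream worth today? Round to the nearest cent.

12.90

Value at end of year 4: C / r = 1.12 / 0.067 = 16.7164
Discount to today: PV = 16.7164 / (1 + 0.067)^4 = 16.7164 / 1.296157 = 12.90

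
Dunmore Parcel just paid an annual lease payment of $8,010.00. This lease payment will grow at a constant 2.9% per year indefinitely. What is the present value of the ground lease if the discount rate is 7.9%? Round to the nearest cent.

D₁ = D₀ × (1 + g) = $8,010.00 × 1.029 = $8,242.2900
Growing perpetuity: P = D₁ / (r − g) = $8,242.2900 / (0.079 − 0.029) = $164,845.80

$164845.80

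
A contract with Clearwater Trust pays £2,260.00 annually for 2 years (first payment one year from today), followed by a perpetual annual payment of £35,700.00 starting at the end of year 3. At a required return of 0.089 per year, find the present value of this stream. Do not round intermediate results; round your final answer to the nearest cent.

PV of 2-year annuity: £2,260.00 × [1 − (1+0.089)^−2] / 0.089 = 3980.99030
Perpetuity value at year 2: £35,700.00 / 0.089 = 401123.59551
PV of perpetuity: 401123.59551 / (1+0.089)^2 = 338238.04073
Total PV = 3980.99030 + 338238.04073 = 342219.03104

£342219.03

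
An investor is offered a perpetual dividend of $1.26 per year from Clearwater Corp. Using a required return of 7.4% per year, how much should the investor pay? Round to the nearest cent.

$17.03

Level perpetuity: PV = C / r = $1.26 / 0.074 = $17.03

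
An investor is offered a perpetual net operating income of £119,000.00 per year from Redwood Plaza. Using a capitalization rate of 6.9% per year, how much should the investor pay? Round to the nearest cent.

Level perpetuity: PV = C / r = £119,000.00 / 0.069 = £1,724,637.68

£1724637.68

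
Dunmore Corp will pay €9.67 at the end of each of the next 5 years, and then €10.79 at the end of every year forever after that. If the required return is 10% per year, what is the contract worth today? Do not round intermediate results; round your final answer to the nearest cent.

PV of 5-year annuity: €9.67 × [1 − (1+0.1)^−5] / 0.1 = 36.65691
Perpetuity value at year 5: €10.79 / 0.1 = 107.90000
PV of perpetuity: 107.90000 / (1+0.1)^5 = 66.99741
Total PV = 36.65691 + 66.99741 = 103.65432

€103.65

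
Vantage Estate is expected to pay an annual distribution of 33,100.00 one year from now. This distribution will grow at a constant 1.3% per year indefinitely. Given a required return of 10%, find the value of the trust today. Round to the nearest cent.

Growing perpetuity: P = D₁ / (r − g) = 33,100.0000 / (0.1 − 0.013) = 380,459.77

380459.77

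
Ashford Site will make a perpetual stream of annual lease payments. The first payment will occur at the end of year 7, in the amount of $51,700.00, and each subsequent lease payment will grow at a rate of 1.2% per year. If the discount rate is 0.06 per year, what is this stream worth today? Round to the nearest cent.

$759301.25

Value at end of year 6: C₁ / (r − g) = $51,700.00 / (0.06 − 0.012) = $1,077,083.3333
Discount to today: PV = $1,077,083.3333 / (1 + 0.06)^6 = $1,077,083.3333 / 1.418519 = $759,301.25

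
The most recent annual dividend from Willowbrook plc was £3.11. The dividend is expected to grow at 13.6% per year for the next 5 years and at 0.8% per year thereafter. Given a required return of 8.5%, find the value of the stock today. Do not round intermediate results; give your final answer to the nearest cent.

£69.11

D_1 = 3.53296
D_2 = 4.01344
D_3 = 4.55927
D_4 = 5.17933
D_5 = 5.88372
Terminal value at year 5: TV = D_5×(1+g_2)/(r−g_2) = 5.93079/0.077 = 77.02325
P_0 = D_1/(1+r)^1 + D_2/(1+r)^2 + D_3/(1+r)^3 + D_4/(1+r)^4 + D_5/(1+r)^5 + TV/(1+r)^5
    = 3.25618 + 3.40924 + 3.56949 + 3.73727 + 3.91294 + 51.22396 = 69.10909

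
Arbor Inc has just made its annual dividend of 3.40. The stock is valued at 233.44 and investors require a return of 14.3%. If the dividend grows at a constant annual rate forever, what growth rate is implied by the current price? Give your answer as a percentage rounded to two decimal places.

12.66%

P = D₀(1+g)/(r−g) ⇒ P(r−g) = D₀(1+g) ⇒ g(P+D₀) = P·r − D₀
g = (P·r − D₀)/(P + D₀) = (233.44×0.143 − 3.40) / (233.44 + 3.40) = 0.126591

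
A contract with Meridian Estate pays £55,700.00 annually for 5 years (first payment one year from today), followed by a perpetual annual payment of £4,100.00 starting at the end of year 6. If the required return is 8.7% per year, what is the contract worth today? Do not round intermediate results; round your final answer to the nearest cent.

PV of 5-year annuity: £55,700.00 × [1 − (1+0.087)^−5] / 0.087 = 218350.57983
Perpetuity value at year 5: £4,100.00 / 0.087 = 47126.43678
PV of perpetuity: 47126.43678 / (1+0.087)^5 = 31053.95245
Total PV = 218350.57983 + 31053.95245 = 249404.53228

£249404.53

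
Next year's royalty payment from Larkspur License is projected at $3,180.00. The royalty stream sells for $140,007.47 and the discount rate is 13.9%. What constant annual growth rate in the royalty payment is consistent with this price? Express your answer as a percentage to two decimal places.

11.63%

P = D₁/(r−g) ⇒ g = r − D₁/P = 0.139 − $3,180.00/$140,007.47 = 0.116287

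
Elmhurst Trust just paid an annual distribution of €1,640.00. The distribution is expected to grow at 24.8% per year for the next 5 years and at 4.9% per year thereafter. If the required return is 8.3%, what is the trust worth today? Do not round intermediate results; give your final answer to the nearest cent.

D_1 = 2046.72000
D_2 = 2554.30656
D_3 = 3187.77459
D_4 = 3978.34268
D_5 = 4964.97167
Terminal value at year 5: TV = D_5×(1+g_2)/(r−g_2) = 5208.25528/0.034 = 153183.97888
P_0 = D_1/(1+r)^1 + D_2/(1+r)^2 + D_3/(1+r)^3 + D_4/(1+r)^4 + D_5/(1+r)^5 + TV/(1+r)^5
    = 1889.86150 + 2177.79053 + 2509.58687 + 2891.93390 + 3332.53325 + 102818.45243 = 115620.15849

€115620.16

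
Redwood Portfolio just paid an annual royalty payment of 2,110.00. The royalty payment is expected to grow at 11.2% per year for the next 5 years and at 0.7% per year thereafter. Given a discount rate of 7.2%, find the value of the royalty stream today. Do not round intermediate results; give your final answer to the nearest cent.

D_1 = 2346.32000
D_2 = 2609.10784
D_3 = 2901.32792
D_4 = 3226.27664
D_5 = 3587.61963
Terminal value at year 5: TV = D_5×(1+g_2)/(r−g_2) = 3612.73297/0.065 = 55580.50718
P_0 = D_1/(1+r)^1 + D_2/(1+r)^2 + D_3/(1+r)^3 + D_4/(1+r)^4 + D_5/(1+r)^5 + TV/(1+r)^5
    = 2188.73134 + 2270.40042 + 2355.11686 + 2442.99435 + 2534.15086 + 39259.84482 = 51051.23865

51051.24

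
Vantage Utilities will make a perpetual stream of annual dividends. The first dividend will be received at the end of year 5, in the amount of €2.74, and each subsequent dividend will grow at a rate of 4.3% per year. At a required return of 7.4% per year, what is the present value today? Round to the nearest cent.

Value at end of year 4: C₁ / (r − g) = €2.74 / (0.074 − 0.043) = €88.3871
Discount to today: PV = €88.3871 / (1 + 0.074)^4 = €88.3871 / 1.330507 = €66.43

€66.43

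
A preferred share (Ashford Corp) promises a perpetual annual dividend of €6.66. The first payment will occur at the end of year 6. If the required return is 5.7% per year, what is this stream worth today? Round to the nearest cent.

Value at end of year 5: C / r = €6.66 / 0.057 = €116.8421
Discount to today: PV = €116.8421 / (1 + 0.057)^5 = €116.8421 / 1.319395 = €88.56

€88.56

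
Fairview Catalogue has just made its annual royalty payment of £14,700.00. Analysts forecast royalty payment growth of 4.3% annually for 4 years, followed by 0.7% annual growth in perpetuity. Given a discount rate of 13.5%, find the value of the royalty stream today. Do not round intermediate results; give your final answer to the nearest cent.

D_1 = 15332.10000
D_2 = 15991.38030
D_3 = 16679.00965
D_4 = 17396.20707
Terminal value at year 4: TV = D_4×(1+g_2)/(r−g_2) = 17517.98052/0.128 = 136859.22279
P_0 = D_1/(1+r)^1 + D_2/(1+r)^2 + D_3/(1+r)^3 + D_4/(1+r)^4 + TV/(1+r)^4
    = 13508.45815 + 12413.49943 + 11407.29507 + 10482.65089 + 82468.98002 = 130280.88356

£130280.88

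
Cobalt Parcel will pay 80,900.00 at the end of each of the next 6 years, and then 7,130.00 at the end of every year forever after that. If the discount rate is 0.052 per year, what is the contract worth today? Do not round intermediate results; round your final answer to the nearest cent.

509166.17

PV of 6-year annuity: 80,900.00 × [1 − (1+0.052)^−6] / 0.052 = 408010.14578
Perpetuity value at year 6: 7,130.00 / 0.052 = 137115.38462
PV of perpetuity: 137115.38462 / (1+0.052)^6 = 101156.02319
Total PV = 408010.14578 + 101156.02319 = 509166.16897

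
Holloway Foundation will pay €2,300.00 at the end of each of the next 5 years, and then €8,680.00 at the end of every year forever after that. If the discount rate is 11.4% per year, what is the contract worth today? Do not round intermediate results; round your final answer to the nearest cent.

PV of 5-year annuity: €2,300.00 × [1 − (1+0.114)^−5] / 0.114 = 8415.71726
Perpetuity value at year 5: €8,680.00 / 0.114 = 76140.35088
PV of perpetuity: 76140.35088 / (1+0.114)^5 = 44380.16573
Total PV = 8415.71726 + 44380.16573 = 52795.88299

€52795.88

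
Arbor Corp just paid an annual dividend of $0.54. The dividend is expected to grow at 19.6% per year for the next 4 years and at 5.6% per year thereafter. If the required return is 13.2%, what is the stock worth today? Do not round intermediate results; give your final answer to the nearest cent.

D_1 = 0.64584
D_2 = 0.77242
D_3 = 0.92382
D_4 = 1.10489
Terminal value at year 4: TV = D_4×(1+g_2)/(r−g_2) = 1.16676/0.076 = 15.35214
P_0 = D_1/(1+r)^1 + D_2/(1+r)^2 + D_3/(1+r)^3 + D_4/(1+r)^4 + TV/(1+r)^4
    = 0.57053 + 0.60279 + 0.63687 + 0.67287 + 9.34939 = 11.83244

$11.83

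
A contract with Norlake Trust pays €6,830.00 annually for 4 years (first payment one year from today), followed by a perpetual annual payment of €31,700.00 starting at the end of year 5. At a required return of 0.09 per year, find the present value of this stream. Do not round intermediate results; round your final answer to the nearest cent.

€271650.39

PV of 4-year annuity: €6,830.00 × [1 − (1+0.09)^−4] / 0.09 = 22127.28676
Perpetuity value at year 4: €31,700.00 / 0.09 = 352222.22222
PV of perpetuity: 352222.22222 / (1+0.09)^4 = 249523.10212
Total PV = 22127.28676 + 249523.10212 = 271650.38888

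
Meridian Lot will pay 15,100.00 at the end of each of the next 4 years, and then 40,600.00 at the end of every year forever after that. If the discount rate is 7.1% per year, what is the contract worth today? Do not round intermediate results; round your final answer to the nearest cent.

485651.73

PV of 4-year annuity: 15,100.00 × [1 − (1+0.071)^−4] / 0.071 = 51031.63709
Perpetuity value at year 4: 40,600.00 / 0.071 = 571830.98592
PV of perpetuity: 571830.98592 / (1+0.071)^4 = 434620.09414
Total PV = 51031.63709 + 434620.09414 = 485651.73123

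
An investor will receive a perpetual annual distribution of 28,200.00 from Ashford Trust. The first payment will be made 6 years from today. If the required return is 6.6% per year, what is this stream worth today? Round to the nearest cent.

310398.17

Value at end of year 5: C / r = 28,200.00 / 0.066 = 427,272.7273
Discount to today: PV = 427,272.7273 / (1 + 0.066)^5 = 427,272.7273 / 1.376531 = 310,398.17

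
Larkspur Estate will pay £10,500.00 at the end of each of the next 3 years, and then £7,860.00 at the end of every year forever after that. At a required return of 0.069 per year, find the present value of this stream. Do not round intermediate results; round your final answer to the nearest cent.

£120853.92

PV of 3-year annuity: £10,500.00 × [1 − (1+0.069)^−3] / 0.069 = 27605.74066
Perpetuity value at year 3: £7,860.00 / 0.069 = 113913.04348
PV of perpetuity: 113913.04348 / (1+0.069)^3 = 93248.17476
Total PV = 27605.74066 + 93248.17476 = 120853.91541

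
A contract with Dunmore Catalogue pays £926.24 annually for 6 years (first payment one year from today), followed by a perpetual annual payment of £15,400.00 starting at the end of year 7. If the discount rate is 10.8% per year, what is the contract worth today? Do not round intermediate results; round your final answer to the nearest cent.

£81006.39

PV of 6-year annuity: £926.24 × [1 − (1+0.108)^−6] / 0.108 = 3941.17382
Perpetuity value at year 6: £15,400.00 / 0.108 = 142592.59259
PV of perpetuity: 142592.59259 / (1+0.108)^6 = 77065.21653
Total PV = 3941.17382 + 77065.21653 = 81006.39035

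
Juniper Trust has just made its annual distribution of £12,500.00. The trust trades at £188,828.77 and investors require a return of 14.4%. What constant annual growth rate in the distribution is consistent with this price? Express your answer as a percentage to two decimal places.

P = D₀(1+g)/(r−g) ⇒ P(r−g) = D₀(1+g) ⇒ g(P+D₀) = P·r − D₀
g = (P·r − D₀)/(P + D₀) = (£188,828.77×0.144 − £12,500.00) / (£188,828.77 + £12,500.00) = 0.072972

7.30%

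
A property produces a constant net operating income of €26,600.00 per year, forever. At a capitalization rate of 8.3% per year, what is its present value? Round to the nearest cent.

Level perpetuity: PV = C / r = €26,600.00 / 0.083 = €320,481.93

€320481.93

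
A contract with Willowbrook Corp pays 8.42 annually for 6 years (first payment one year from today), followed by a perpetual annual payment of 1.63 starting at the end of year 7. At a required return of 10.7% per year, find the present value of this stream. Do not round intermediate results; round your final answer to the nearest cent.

44.21

PV of 6-year annuity: 8.42 × [1 − (1+0.107)^−6] / 0.107 = 35.93111
Perpetuity value at year 6: 1.63 / 0.107 = 15.23364
PV of perpetuity: 15.23364 / (1+0.107)^6 = 8.27786
Total PV = 35.93111 + 8.27786 = 44.20897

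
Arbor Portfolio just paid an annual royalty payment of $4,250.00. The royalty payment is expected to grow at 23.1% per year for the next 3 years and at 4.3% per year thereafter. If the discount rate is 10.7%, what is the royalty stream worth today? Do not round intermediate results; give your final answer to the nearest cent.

D_1 = 5231.75000
D_2 = 6440.28425
D_3 = 7927.98991
Terminal value at year 3: TV = D_3×(1+g_2)/(r−g_2) = 8268.89348/0.064 = 129201.46059
P_0 = D_1/(1+r)^1 + D_2/(1+r)^2 + D_3/(1+r)^3 + TV/(1+r)^3
    = 4726.06143 + 5255.44862 + 5844.13482 + 95241.13464 = 111066.77950

$111066.78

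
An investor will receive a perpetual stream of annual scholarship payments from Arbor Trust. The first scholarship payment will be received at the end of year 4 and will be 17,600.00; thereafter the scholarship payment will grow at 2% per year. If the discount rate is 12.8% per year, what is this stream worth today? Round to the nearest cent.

113543.33

Value at end of year 3: C₁ / (r − g) = 17,600.00 / (0.128 − 0.02) = 162,962.9630
Discount to today: PV = 162,962.9630 / (1 + 0.128)^3 = 162,962.9630 / 1.435249 = 113,543.33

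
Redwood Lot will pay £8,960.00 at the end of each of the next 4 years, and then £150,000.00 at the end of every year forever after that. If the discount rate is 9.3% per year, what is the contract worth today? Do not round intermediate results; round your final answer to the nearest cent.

£1158965.84

PV of 4-year annuity: £8,960.00 × [1 − (1+0.093)^−4] / 0.093 = 28837.76920
Perpetuity value at year 4: £150,000.00 / 0.093 = 1612903.22581
PV of perpetuity: 1612903.22581 / (1+0.093)^4 = 1130128.07179
Total PV = 28837.76920 + 1130128.07179 = 1158965.84099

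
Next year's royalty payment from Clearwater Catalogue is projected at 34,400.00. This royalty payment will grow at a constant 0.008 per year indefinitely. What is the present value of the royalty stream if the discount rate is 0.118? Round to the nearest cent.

312727.27

Growing perpetuity: P = D₁ / (r − g) = 34,400.0000 / (0.118 − 0.008) = 312,727.27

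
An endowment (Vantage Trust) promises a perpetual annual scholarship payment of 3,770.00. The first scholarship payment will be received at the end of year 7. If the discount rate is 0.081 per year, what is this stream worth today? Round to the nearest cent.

Value at end of year 6: C / r = 3,770.00 / 0.081 = 46,543.2099
Discount to today: PV = 46,543.2099 / (1 + 0.081)^6 = 46,543.2099 / 1.595711 = 29,167.70

29167.70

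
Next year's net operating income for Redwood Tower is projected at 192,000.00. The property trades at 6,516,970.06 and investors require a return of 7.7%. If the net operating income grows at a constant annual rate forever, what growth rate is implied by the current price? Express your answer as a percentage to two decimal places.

4.75%

P = D₁/(r−g) ⇒ g = r − D₁/P = 0.077 − 192,000.00/6,516,970.06 = 0.047538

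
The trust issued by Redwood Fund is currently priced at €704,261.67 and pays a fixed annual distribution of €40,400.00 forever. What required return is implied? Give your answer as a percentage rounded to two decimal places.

5.74%

P = C/r ⇒ r = C/P = €40,400.00/€704,261.67 = 0.057365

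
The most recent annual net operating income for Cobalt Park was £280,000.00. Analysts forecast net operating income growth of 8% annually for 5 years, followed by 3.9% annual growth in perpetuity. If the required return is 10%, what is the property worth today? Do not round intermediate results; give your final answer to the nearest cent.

D_1 = 302400.00000
D_2 = 326592.00000
D_3 = 352719.36000
D_4 = 380936.90880
D_5 = 411411.86150
Terminal value at year 5: TV = D_5×(1+g_2)/(r−g_2) = 427456.92410/0.061 = 7007490.55906
P_0 = D_1/(1+r)^1 + D_2/(1+r)^2 + D_3/(1+r)^3 + D_4/(1+r)^4 + D_5/(1+r)^5 + TV/(1+r)^5
    = 274909.09091 + 269910.74380 + 265003.27573 + 260185.03436 + 255454.39737 + 4351100.30926 = 5676562.85142

£5676562.85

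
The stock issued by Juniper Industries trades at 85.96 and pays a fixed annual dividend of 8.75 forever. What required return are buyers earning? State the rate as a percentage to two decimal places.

10.18%

P = C/r ⇒ r = C/P = 8.75/85.96 = 0.101792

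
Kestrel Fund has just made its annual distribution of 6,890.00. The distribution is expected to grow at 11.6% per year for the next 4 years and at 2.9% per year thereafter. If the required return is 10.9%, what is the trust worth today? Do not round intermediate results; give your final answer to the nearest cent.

118879.09

D_1 = 7689.24000
D_2 = 8581.19184
D_3 = 9576.61009
D_4 = 10687.49686
Terminal value at year 4: TV = D_4×(1+g_2)/(r−g_2) = 10997.43427/0.08 = 137467.92842
P_0 = D_1/(1+r)^1 + D_2/(1+r)^2 + D_3/(1+r)^3 + D_4/(1+r)^4 + TV/(1+r)^4
    = 6933.48963 + 6977.25377 + 7021.29414 + 7065.61250 + 90881.44078 = 118879.09082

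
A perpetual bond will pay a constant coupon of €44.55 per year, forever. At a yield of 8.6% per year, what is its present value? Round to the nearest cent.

Level perpetuity: PV = C / r = €44.55 / 0.086 = €518.02

€518.02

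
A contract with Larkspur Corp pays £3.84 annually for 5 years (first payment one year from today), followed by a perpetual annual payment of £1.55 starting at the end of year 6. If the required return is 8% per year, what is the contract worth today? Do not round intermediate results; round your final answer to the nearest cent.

£28.52

PV of 5-year annuity: £3.84 × [1 − (1+0.08)^−5] / 0.08 = 15.33201
Perpetuity value at year 5: £1.55 / 0.08 = 19.37500
PV of perpetuity: 19.37500 / (1+0.08)^5 = 13.18630
Total PV = 15.33201 + 13.18630 = 28.51831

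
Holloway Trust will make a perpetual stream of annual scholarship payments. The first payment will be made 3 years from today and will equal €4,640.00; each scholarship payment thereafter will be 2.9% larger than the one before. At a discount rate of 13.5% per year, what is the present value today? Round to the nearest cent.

€33979.77

Value at end of year 2: C₁ / (r − g) = €4,640.00 / (0.135 − 0.029) = €43,773.5849
Discount to today: PV = €43,773.5849 / (1 + 0.135)^2 = €43,773.5849 / 1.288225 = €33,979.77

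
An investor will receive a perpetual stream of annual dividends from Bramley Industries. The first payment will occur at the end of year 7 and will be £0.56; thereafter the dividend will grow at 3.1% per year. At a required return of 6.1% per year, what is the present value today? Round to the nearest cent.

£13.09

Value at end of year 6: C₁ / (r − g) = £0.56 / (0.061 − 0.031) = £18.6667
Discount to today: PV = £18.6667 / (1 + 0.061)^6 = £18.6667 / 1.426567 = £13.09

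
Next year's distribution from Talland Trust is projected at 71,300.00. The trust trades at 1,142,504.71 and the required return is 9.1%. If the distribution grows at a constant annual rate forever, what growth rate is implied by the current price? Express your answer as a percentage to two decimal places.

2.86%

P = D₁/(r−g) ⇒ g = r − D₁/P = 0.091 − 71,300.00/1,142,504.71 = 0.028593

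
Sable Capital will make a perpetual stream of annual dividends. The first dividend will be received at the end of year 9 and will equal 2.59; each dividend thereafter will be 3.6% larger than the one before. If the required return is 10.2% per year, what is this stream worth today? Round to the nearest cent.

18.04

Value at end of year 8: C₁ / (r − g) = 2.59 / (0.102 − 0.036) = 39.2424
Discount to today: PV = 39.2424 / (1 + 0.102)^8 = 39.2424 / 2.174967 = 18.04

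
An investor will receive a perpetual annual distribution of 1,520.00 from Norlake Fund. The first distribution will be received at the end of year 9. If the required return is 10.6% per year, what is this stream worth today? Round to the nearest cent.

6404.67

Value at end of year 8: C / r = 1,520.00 / 0.106 = 14,339.6226
Discount to today: PV = 14,339.6226 / (1 + 0.106)^8 = 14,339.6226 / 2.238933 = 6,404.67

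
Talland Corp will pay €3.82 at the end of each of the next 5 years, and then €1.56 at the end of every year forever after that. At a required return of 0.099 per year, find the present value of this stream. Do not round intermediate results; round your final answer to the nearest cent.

PV of 5-year annuity: €3.82 × [1 − (1+0.099)^−5] / 0.099 = 14.51788
Perpetuity value at year 5: €1.56 / 0.099 = 15.75758
PV of perpetuity: 15.75758 / (1+0.099)^5 = 9.82881
Total PV = 14.51788 + 9.82881 = 24.34669

€24.35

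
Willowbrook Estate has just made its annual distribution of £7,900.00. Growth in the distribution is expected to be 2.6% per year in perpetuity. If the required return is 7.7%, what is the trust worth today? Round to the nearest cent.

£158929.41

D₁ = D₀ × (1 + g) = £7,900.00 × 1.026 = £8,105.4000
Growing perpetuity: P = D₁ / (r − g) = £8,105.4000 / (0.077 − 0.026) = £158,929.41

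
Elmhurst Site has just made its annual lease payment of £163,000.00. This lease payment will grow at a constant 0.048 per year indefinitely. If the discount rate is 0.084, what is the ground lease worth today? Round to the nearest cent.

D₁ = D₀ × (1 + g) = £163,000.00 × 1.048 = £170,824.0000
Growing perpetuity: P = D₁ / (r − g) = £170,824.0000 / (0.084 − 0.048) = £4,745,111.11

£4745111.11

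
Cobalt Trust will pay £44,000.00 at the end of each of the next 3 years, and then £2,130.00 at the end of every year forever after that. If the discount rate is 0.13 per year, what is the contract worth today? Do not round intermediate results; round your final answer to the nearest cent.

PV of 3-year annuity: £44,000.00 × [1 − (1+0.13)^−3] / 0.13 = 103890.71431
Perpetuity value at year 3: £2,130.00 / 0.13 = 16384.61538
PV of perpetuity: 16384.61538 / (1+0.13)^3 = 11355.36035
Total PV = 103890.71431 + 11355.36035 = 115246.07466

£115246.07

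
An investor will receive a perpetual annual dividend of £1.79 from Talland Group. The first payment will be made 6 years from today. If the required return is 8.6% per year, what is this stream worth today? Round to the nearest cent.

£13.78

Value at end of year 5: C / r = £1.79 / 0.086 = £20.8140
Discount to today: PV = £20.8140 / (1 + 0.086)^5 = £20.8140 / 1.510599 = £13.78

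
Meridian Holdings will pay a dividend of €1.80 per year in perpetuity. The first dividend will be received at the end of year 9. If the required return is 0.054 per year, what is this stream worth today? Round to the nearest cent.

€21.89

Value at end of year 8: C / r = €1.80 / 0.054 = €33.3333
Discount to today: PV = €33.3333 / (1 + 0.054)^8 = €33.3333 / 1.523088 = €21.89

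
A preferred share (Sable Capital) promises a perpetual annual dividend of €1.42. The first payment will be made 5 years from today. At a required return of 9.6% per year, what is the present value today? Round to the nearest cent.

Value at end of year 4: C / r = €1.42 / 0.096 = €14.7917
Discount to today: PV = €14.7917 / (1 + 0.096)^4 = €14.7917 / 1.442920 = €10.25

€10.25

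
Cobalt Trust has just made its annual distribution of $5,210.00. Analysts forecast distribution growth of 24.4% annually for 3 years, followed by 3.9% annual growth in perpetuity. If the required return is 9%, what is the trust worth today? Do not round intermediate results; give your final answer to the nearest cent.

$178261.88

D_1 = 6481.24000
D_2 = 8062.66256
D_3 = 10029.95222
Terminal value at year 3: TV = D_3×(1+g_2)/(r−g_2) = 10421.12036/0.051 = 204335.69336
P_0 = D_1/(1+r)^1 + D_2/(1+r)^2 + D_3/(1+r)^3 + TV/(1+r)^3
    = 5946.09174 + 6786.18177 + 7744.96341 + 157784.64680 = 178261.88373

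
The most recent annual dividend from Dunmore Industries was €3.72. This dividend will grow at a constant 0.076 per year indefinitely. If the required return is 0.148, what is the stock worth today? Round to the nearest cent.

D₁ = D₀ × (1 + g) = €3.72 × 1.076 = €4.0027
Growing perpetuity: P = D₁ / (r − g) = €4.0027 / (0.148 − 0.076) = €55.59

€55.59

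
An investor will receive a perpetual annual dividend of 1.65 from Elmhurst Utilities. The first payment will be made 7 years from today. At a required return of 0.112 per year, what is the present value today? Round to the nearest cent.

7.79

Value at end of year 6: C / r = 1.65 / 0.112 = 14.7321
Discount to today: PV = 14.7321 / (1 + 0.112)^6 = 14.7321 / 1.890727 = 7.79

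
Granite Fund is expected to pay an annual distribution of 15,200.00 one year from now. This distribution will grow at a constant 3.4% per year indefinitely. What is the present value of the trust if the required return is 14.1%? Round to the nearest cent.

142056.07

Growing perpetuity: P = D₁ / (r − g) = 15,200.0000 / (0.141 − 0.034) = 142,056.07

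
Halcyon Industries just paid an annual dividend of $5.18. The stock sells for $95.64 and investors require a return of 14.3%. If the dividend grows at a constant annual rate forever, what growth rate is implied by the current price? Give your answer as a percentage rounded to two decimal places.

P = D₀(1+g)/(r−g) ⇒ P(r−g) = D₀(1+g) ⇒ g(P+D₀) = P·r − D₀
g = (P·r − D₀)/(P + D₀) = ($95.64×0.143 − $5.18) / ($95.64 + $5.18) = 0.084274

8.43%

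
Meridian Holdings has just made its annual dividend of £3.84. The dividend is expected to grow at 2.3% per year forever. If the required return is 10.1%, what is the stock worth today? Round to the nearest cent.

D₁ = D₀ × (1 + g) = £3.84 × 1.023 = £3.9283
Growing perpetuity: P = D₁ / (r − g) = £3.9283 / (0.101 − 0.023) = £50.36

£50.36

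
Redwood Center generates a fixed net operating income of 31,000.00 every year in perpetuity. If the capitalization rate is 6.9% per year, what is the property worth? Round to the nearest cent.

Level perpetuity: PV = C / r = 31,000.00 / 0.069 = 449,275.36

449275.36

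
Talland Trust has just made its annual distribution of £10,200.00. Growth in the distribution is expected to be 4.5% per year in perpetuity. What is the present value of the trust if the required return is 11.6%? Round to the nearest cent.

D₁ = D₀ × (1 + g) = £10,200.00 × 1.045 = £10,659.0000
Growing perpetuity: P = D₁ / (r − g) = £10,659.0000 / (0.116 − 0.045) = £150,126.76

£150126.76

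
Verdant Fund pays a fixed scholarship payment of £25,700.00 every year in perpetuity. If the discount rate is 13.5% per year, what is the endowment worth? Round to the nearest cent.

£190370.37

Level perpetuity: PV = C / r = £25,700.00 / 0.135 = £190,370.37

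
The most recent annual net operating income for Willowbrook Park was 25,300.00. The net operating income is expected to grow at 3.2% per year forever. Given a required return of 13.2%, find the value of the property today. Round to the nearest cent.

D₁ = D₀ × (1 + g) = 25,300.00 × 1.032 = 26,109.6000
Growing perpetuity: P = D₁ / (r − g) = 26,109.6000 / (0.132 − 0.032) = 261,096.00

261096.00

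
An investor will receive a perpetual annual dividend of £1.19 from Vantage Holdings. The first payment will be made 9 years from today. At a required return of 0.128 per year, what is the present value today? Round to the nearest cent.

Value at end of year 8: C / r = £1.19 / 0.128 = £9.2969
Discount to today: PV = £9.2969 / (1 + 0.128)^8 = £9.2969 / 2.621035 = £3.55

£3.55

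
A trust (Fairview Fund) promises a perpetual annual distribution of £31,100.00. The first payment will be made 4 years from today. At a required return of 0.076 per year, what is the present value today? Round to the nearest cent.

£328480.79

Value at end of year 3: C / r = £31,100.00 / 0.076 = £409,210.5263
Discount to today: PV = £409,210.5263 / (1 + 0.076)^3 = £409,210.5263 / 1.245767 = £328,480.79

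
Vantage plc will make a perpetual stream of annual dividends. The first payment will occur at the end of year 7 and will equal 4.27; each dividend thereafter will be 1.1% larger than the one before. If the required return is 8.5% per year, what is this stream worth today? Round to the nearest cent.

Value at end of year 6: C₁ / (r − g) = 4.27 / (0.085 − 0.011) = 57.7027
Discount to today: PV = 57.7027 / (1 + 0.085)^6 = 57.7027 / 1.631468 = 35.37

35.37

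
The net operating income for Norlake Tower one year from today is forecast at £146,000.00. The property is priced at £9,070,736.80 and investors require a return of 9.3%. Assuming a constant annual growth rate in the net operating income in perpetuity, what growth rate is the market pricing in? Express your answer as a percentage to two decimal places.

7.69%

P = D₁/(r−g) ⇒ g = r − D₁/P = 0.093 − £146,000.00/£9,070,736.80 = 0.076904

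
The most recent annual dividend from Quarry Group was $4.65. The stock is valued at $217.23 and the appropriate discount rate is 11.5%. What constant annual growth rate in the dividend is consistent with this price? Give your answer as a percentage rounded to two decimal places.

P = D₀(1+g)/(r−g) ⇒ P(r−g) = D₀(1+g) ⇒ g(P+D₀) = P·r − D₀
g = (P·r − D₀)/(P + D₀) = ($217.23×0.115 − $4.65) / ($217.23 + $4.65) = 0.091633

9.16%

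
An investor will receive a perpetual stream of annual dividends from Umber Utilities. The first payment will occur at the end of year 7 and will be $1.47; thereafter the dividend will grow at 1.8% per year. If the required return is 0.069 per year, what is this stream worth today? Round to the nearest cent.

$19.31

Value at end of year 6: C₁ / (r − g) = $1.47 / (0.069 − 0.018) = $28.8235
Discount to today: PV = $28.8235 / (1 + 0.069)^6 = $28.8235 / 1.492335 = $19.31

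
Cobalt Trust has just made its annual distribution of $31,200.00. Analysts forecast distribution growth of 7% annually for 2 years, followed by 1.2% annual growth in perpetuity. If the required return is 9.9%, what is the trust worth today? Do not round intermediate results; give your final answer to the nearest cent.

$403975.28

D_1 = 33384.00000
D_2 = 35720.88000
Terminal value at year 2: TV = D_2×(1+g_2)/(r−g_2) = 36149.53056/0.087 = 415511.84552
P_0 = D_1/(1+r)^1 + D_2/(1+r)^2 + TV/(1+r)^2
    = 30376.70610 + 29575.13696 + 344023.43227 = 403975.27533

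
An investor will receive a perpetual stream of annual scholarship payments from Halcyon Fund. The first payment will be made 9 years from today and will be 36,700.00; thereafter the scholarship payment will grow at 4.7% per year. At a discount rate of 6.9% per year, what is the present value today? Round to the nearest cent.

978186.67

Value at end of year 8: C₁ / (r − g) = 36,700.00 / (0.069 − 0.047) = 1,668,181.8182
Discount to today: PV = 1,668,181.8182 / (1 + 0.069)^8 = 1,668,181.8182 / 1.705382 = 978,186.67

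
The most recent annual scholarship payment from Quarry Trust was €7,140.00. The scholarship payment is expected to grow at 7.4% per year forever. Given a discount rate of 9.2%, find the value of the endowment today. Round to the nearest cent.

D₁ = D₀ × (1 + g) = €7,140.00 × 1.074 = €7,668.3600
Growing perpetuity: P = D₁ / (r − g) = €7,668.3600 / (0.092 − 0.074) = €426,020.00

€426020.00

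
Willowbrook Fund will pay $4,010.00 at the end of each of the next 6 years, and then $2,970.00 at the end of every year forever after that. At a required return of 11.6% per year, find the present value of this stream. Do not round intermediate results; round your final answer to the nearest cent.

PV of 6-year annuity: $4,010.00 × [1 − (1+0.116)^−6] / 0.116 = 16675.22168
Perpetuity value at year 6: $2,970.00 / 0.116 = 25603.44828
PV of perpetuity: 25603.44828 / (1+0.116)^6 = 13252.97237
Total PV = 16675.22168 + 13252.97237 = 29928.19405

$29928.19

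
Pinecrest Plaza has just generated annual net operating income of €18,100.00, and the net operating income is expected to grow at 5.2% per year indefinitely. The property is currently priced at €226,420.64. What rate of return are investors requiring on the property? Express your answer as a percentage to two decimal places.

D₁ = €18,100.00 × 1.052 = €19,041.2000
P = D₁/(r − g) ⇒ r = D₁/P + g = €19,041.2000/€226,420.64 + 0.052 = 0.084097 + 0.052 = 0.136097

13.61%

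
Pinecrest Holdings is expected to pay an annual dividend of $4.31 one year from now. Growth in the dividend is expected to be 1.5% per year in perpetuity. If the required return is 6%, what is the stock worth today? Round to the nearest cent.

Growing perpetuity: P = D₁ / (r − g) = $4.3100 / (0.06 − 0.015) = $95.78

$95.78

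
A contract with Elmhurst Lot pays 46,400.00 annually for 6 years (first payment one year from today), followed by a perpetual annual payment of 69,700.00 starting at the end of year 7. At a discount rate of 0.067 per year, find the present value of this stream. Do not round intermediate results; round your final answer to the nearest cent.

PV of 6-year annuity: 46,400.00 × [1 − (1+0.067)^−6] / 0.067 = 223230.71404
Perpetuity value at year 6: 69,700.00 / 0.067 = 1040298.50746
PV of perpetuity: 1040298.50746 / (1+0.067)^6 = 704971.33573
Total PV = 223230.71404 + 704971.33573 = 928202.04977

928202.05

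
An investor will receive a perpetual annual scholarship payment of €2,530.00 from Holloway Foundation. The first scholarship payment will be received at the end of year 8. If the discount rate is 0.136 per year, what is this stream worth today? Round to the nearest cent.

€7619.62

Value at end of year 7: C / r = €2,530.00 / 0.136 = €18,602.9412
Discount to today: PV = €18,602.9412 / (1 + 0.136)^7 = €18,602.9412 / 2.441453 = €7,619.62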